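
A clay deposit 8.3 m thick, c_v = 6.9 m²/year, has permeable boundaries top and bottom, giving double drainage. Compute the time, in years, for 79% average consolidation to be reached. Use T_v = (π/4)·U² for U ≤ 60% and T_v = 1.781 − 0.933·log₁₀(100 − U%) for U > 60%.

Drainage path length: H_d = H/2 = 4.15 m (double drainage).
U > 60%: T_v = 1.781 − 0.933·log₁₀(100 − 79) = 0.54737.
t = T_v·H_d²/c_v = 0.54737×4.15²/6.9 = 1.366 years.

t ≈ 1.37 years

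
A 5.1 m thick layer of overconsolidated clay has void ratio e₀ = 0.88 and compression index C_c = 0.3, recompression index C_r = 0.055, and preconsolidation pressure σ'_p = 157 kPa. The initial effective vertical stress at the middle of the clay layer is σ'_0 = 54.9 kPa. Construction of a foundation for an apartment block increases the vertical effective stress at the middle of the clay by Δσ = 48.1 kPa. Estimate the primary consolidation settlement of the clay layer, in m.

Final effective stress: σ'_f = 54.9 + 48.1 = 103 kPa.
σ'_f = 103 ≤ σ'_p = 157 kPa, so the clay remains overconsolidated and only the recompression index applies:
S_c = C_r·H/(1+e₀)·log₁₀(σ'_f/σ'_0) = 0.055×5.1/1.88×log₁₀(103/54.9)
    = 0.1492 × 0.27326 = 0.04077 m

S_c ≈ 0.0408 m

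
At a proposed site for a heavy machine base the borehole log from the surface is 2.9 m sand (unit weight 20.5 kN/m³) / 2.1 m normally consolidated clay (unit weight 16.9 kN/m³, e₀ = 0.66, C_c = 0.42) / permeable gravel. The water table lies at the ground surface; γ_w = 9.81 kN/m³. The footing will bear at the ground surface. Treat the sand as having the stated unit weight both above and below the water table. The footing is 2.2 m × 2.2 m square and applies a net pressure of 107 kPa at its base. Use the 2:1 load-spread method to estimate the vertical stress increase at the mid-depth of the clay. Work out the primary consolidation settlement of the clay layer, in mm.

Mid-depth of clay below the ground surface: z = 2.9 + 2.1/2 = 3.95 m.
Total vertical stress at mid-clay: σ_v = 20.5×2.9 + 16.9×1.05 = 77.195 kPa.
Pore pressure: u = 9.81×(3.95 − 0) = 38.75 kPa.
Initial effective stress: σ'_0 = σ_v − u = 77.195 − 38.75 = 38.445 kPa.
Stress increase at mid-clay by the 2:1 spreading method:
Δσ = qBL/((B+z)(L+z)) = 107×2.2×2.2/((2.2+3.95)(2.2+3.95)) = 13.692 kPa
Final effective stress: σ'_f = σ'_0 + Δσ = 38.445 + 13.692 = 52.137 kPa.
Normally consolidated clay, so the full stress increment lies on the virgin compression line:
S_c = C_c·H/(1+e₀)·log₁₀(σ'_f/σ'_0) = 0.42×2.1/(1+0.66)×log₁₀(52.137/38.445)
    = 0.53133 × 0.13231 = 0.0703 m

S_c ≈ 70.3 mm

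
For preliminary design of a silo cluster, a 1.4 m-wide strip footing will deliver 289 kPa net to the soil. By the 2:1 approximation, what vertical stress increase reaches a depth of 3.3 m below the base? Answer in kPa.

By the 2:1 method the load spreads at 1 horizontal : 2 vertical, so at depth z the loaded area has grown by z in each plan dimension:
Δσ = qB/(B+z) = 289×1.4/(1.4+3.3) = 86.085 kPa

Δσ_z ≈ 86.1 kPa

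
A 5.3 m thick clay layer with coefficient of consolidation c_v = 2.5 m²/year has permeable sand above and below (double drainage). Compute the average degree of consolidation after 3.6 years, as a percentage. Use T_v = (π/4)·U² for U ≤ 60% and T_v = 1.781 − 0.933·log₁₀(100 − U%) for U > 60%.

U ≈ 96.6 %

Drainage path length: H_d = H/2 = 2.65 m (double drainage).
T_v = c_v·t/H_d² = 2.5×3.6/2.65² = 1.2816.
T_v = 1.2816 corresponds to the U > 60% branch:
U = 1 − 10^((1.781 − T_v)/0.933)/100 = 0.9657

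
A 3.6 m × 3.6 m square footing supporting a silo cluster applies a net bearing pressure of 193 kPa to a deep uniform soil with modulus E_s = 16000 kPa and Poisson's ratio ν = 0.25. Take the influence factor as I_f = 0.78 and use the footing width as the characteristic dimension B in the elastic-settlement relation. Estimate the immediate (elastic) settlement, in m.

S_e ≈ 0.0318 m

Immediate (elastic) settlement: S_e = q·B·(1−ν²)/E_s · I_f.
S_e = 193 × 3.6 × (1 − 0.25²) / 16000 × 0.78
    = 193 × 3.6 × 0.9375 / 16000 × 0.78
    = 0.03175 m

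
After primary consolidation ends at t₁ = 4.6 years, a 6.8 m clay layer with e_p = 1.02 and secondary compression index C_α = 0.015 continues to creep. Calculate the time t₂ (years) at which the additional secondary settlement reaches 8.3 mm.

t₂ ≈ 6.72 years

S_s = C_α·H/(1+e_p)·log₁₀(t₂/t₁) ⇒ log₁₀(t₂/t₁) = S_s·(1+e_p)/(C_α·H).
log₁₀(t₂/t₁) = 0.0083 × (1+1.02) / (0.015×6.8) = 0.1644
t₂ = t₁ × 10^0.1644 = 4.6 × 1.46 = 6.716 years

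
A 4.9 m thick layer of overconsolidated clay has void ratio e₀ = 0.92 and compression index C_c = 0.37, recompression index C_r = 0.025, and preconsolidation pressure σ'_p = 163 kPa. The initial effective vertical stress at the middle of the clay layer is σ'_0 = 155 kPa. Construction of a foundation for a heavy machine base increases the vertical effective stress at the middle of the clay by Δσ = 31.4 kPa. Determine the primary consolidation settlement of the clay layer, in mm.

S_c ≈ 56.4 mm

Final effective stress: σ'_f = 155 + 31.4 = 186.4 kPa.
σ'_f = 186.4 > σ'_p = 163 kPa, so the stress path crosses the preconsolidation pressure — recompression up to σ'_p, then virgin compression beyond:
S_c = H/(1+e₀)·[C_r·log₁₀(σ'_p/σ'_0) + C_c·log₁₀(σ'_f/σ'_p)]
    = 4.9/1.92 × [0.025×log₁₀(163/155) + 0.37×log₁₀(186.4/163)]
    = 2.5521 × [0.0005464 + 0.021556] = 0.05641 m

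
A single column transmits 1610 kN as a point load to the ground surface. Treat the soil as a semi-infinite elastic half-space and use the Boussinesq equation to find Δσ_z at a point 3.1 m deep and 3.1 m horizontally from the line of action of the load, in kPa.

Boussinesq vertical stress below a point load on an elastic half-space:
Δσ_z = 3P/(2πz²) · [1 + (r/z)²]^(−5/2)
r/z = 3.1/3.1 = 1; [1+(r/z)²]^(−5/2) = 0.17678.
Δσ_z = 3×1610/(2π×3.1²) × 0.17678 = 79.992 × 0.17678 = 14.14 kPa

Δσ_z ≈ 14.1 kPa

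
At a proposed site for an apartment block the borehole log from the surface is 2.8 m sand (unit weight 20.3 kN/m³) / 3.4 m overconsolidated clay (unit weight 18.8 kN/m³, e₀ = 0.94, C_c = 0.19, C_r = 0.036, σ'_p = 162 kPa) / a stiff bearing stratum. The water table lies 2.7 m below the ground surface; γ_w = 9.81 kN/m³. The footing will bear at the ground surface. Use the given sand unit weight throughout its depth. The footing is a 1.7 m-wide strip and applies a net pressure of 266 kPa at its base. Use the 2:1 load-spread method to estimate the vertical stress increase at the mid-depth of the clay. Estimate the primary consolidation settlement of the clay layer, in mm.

Mid-depth of clay below the ground surface: z = 2.8 + 3.4/2 = 4.5 m.
Total vertical stress at mid-clay: σ_v = 20.3×2.8 + 18.8×1.7 = 88.8 kPa.
Pore pressure: u = 9.81×(4.5 − 2.7) = 17.658 kPa.
Initial effective stress: σ'_0 = σ_v − u = 88.8 − 17.658 = 71.142 kPa.
Stress increase at mid-clay by the 2:1 spreading method:
Δσ = qB/(B+z) = 266×1.7/(1.7+4.5) = 72.935 kPa
Final effective stress: σ'_f = 71.142 + 72.935 = 144.08 kPa.
σ'_f = 144.08 ≤ σ'_p = 162 kPa, so the clay remains overconsolidated and only the recompression index applies:
S_c = C_r·H/(1+e₀)·log₁₀(σ'_f/σ'_0) = 0.036×3.4/1.94×log₁₀(144.08/71.142)
    = 0.063094 × 0.30648 = 0.01934 m

S_c ≈ 19.3 mm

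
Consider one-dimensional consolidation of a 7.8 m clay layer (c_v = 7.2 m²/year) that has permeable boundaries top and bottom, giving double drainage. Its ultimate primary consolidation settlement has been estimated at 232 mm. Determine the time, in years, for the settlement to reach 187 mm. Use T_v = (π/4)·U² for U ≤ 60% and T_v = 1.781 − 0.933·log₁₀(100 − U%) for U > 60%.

t ≈ 1.22 years

Drainage path length: H_d = H/2 = 3.9 m (double drainage).
U = S(t)/S_ult = 187/232 = 0.806.
U > 60%: T_v = 1.781 − 0.933·log₁₀(100 − 80.603) = 0.57955.
t = T_v·H_d²/c_v = 0.57955×3.9²/7.2 = 1.224 years.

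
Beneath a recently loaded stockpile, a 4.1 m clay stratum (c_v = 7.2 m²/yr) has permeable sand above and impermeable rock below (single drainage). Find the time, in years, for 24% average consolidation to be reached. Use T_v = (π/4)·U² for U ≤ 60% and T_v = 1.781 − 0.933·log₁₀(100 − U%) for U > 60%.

t ≈ 0.106 years

Drainage path length: H_d = H = 4.1 m (single drainage).
U ≤ 60%: T_v = (π/4)·U² = (π/4)×0.24² = 0.045239.
t = T_v·H_d²/c_v = 0.045239×4.1²/7.2 = 0.1056 years.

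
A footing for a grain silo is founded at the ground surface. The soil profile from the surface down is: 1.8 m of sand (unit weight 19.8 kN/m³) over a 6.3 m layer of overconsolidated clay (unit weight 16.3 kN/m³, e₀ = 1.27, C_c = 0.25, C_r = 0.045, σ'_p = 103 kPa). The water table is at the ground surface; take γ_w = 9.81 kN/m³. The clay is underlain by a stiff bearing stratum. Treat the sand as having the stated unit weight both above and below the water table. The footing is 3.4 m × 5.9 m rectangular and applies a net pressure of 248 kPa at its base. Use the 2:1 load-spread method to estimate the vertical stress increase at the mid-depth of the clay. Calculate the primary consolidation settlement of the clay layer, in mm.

Mid-depth of clay below the ground surface: z = 1.8 + 6.3/2 = 4.95 m.
Total vertical stress at mid-clay: σ_v = 19.8×1.8 + 16.3×3.15 = 86.985 kPa.
Pore pressure: u = 9.81×(4.95 − 0) = 48.56 kPa.
Initial effective stress: σ'_0 = σ_v − u = 86.985 − 48.56 = 38.425 kPa.
Stress increase at mid-clay by the 2:1 spreading method:
Δσ = qBL/((B+z)(L+z)) = 248×3.4×5.9/((3.4+4.95)(5.9+4.95)) = 54.912 kPa
Final effective stress: σ'_f = 38.425 + 54.912 = 93.337 kPa.
σ'_f = 93.337 ≤ σ'_p = 103 kPa, so the clay remains overconsolidated and only the recompression index applies:
S_c = C_r·H/(1+e₀)·log₁₀(σ'_f/σ'_0) = 0.045×6.3/2.27×log₁₀(93.337/38.425)
    = 0.12489 × 0.38544 = 0.04814 m

S_c ≈ 48.1 mm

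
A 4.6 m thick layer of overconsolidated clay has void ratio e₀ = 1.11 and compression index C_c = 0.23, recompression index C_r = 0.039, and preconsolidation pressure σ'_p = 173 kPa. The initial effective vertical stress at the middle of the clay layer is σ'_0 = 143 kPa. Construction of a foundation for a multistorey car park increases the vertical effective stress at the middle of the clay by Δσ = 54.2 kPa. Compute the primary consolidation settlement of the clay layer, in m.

Final effective stress: σ'_f = 143 + 54.2 = 197.2 kPa.
σ'_f = 197.2 > σ'_p = 173 kPa, so the stress path crosses the preconsolidation pressure — recompression up to σ'_p, then virgin compression beyond:
S_c = H/(1+e₀)·[C_r·log₁₀(σ'_p/σ'_0) + C_c·log₁₀(σ'_f/σ'_p)]
    = 4.6/2.11 × [0.039×log₁₀(173/143) + 0.23×log₁₀(197.2/173)]
    = 2.1801 × [0.0032257 + 0.013078] = 0.03554 m

S_c ≈ 0.0355 m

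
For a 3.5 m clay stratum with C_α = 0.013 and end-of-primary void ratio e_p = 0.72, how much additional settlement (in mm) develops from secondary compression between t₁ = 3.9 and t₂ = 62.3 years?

Secondary compression: S_s = C_α·H/(1+e_p)·log₁₀(t₂/t₁)
S_s = 0.013×3.5/(1+0.72)×log₁₀(62.3/3.9)
    = 0.02645 × 1.203 = 0.03183 m

S_s ≈ 31.8 mm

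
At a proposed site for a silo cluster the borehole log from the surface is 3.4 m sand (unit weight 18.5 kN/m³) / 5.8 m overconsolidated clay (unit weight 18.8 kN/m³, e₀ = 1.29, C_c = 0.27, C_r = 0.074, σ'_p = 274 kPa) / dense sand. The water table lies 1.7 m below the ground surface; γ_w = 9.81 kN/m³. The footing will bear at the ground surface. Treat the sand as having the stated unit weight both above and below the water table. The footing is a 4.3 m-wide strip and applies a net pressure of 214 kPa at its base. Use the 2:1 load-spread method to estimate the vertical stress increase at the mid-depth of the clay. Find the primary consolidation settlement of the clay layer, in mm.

S_c ≈ 64.2 mm

Mid-depth of clay below the ground surface: z = 3.4 + 5.8/2 = 6.3 m.
Total vertical stress at mid-clay: σ_v = 18.5×3.4 + 18.8×2.9 = 117.42 kPa.
Pore pressure: u = 9.81×(6.3 − 1.7) = 45.126 kPa.
Initial effective stress: σ'_0 = σ_v − u = 117.42 − 45.126 = 72.294 kPa.
Stress increase at mid-clay by the 2:1 spreading method:
Δσ = qB/(B+z) = 214×4.3/(4.3+6.3) = 86.811 kPa
Final effective stress: σ'_f = 72.294 + 86.811 = 159.11 kPa.
σ'_f = 159.11 ≤ σ'_p = 274 kPa, so the clay remains overconsolidated and only the recompression index applies:
S_c = C_r·H/(1+e₀)·log₁₀(σ'_f/σ'_0) = 0.074×5.8/2.29×log₁₀(159.11/72.294)
    = 0.18743 × 0.3426 = 0.06421 m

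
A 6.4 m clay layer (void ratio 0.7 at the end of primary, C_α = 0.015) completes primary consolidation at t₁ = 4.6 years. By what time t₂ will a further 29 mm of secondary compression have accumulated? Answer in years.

t₂ ≈ 15 years

S_s = C_α·H/(1+e_p)·log₁₀(t₂/t₁) ⇒ log₁₀(t₂/t₁) = S_s·(1+e_p)/(C_α·H).
log₁₀(t₂/t₁) = 0.029 × (1+0.7) / (0.015×6.4) = 0.5135
t₂ = t₁ × 10^0.5135 = 4.6 × 3.262 = 15.01 years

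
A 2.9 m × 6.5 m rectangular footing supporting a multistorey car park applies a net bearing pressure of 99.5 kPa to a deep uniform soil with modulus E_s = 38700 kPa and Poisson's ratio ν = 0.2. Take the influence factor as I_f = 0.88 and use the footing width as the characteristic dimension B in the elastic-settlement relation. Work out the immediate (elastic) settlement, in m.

S_e ≈ 0.0063 m

Immediate (elastic) settlement: S_e = q·B·(1−ν²)/E_s · I_f.
S_e = 99.5 × 2.9 × (1 − 0.2²) / 38700 × 0.88
    = 99.5 × 2.9 × 0.96 / 38700 × 0.88
    = 0.006299 m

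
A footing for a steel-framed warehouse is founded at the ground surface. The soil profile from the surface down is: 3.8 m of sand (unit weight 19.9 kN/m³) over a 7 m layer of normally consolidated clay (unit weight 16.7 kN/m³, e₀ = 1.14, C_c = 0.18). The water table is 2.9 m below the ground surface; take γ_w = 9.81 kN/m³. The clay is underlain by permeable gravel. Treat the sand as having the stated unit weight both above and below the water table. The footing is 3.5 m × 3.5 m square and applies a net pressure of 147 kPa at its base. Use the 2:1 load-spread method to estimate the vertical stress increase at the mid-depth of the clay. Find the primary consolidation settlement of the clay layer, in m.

Mid-depth of clay below the ground surface: z = 3.8 + 7/2 = 7.3 m.
Total vertical stress at mid-clay: σ_v = 19.9×3.8 + 16.7×3.5 = 134.07 kPa.
Pore pressure: u = 9.81×(7.3 − 2.9) = 43.164 kPa.
Initial effective stress: σ'_0 = σ_v − u = 134.07 − 43.164 = 90.906 kPa.
Stress increase at mid-clay by the 2:1 spreading method:
Δσ = qBL/((B+z)(L+z)) = 147×3.5×3.5/((3.5+7.3)(3.5+7.3)) = 15.439 kPa
Final effective stress: σ'_f = σ'_0 + Δσ = 90.906 + 15.439 = 106.34 kPa.
Normally consolidated clay, so the full stress increment lies on the virgin compression line:
S_c = C_c·H/(1+e₀)·log₁₀(σ'_f/σ'_0) = 0.18×7/(1+1.14)×log₁₀(106.34/90.906)
    = 0.58879 × 0.068104 = 0.0401 m

S_c ≈ 0.0401 m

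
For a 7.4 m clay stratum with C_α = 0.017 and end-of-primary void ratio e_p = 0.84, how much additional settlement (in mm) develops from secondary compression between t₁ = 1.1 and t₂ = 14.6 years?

Secondary compression: S_s = C_α·H/(1+e_p)·log₁₀(t₂/t₁)
S_s = 0.017×7.4/(1+0.84)×log₁₀(14.6/1.1)
    = 0.06837 × 1.123 = 0.07678 m

S_s ≈ 76.8 mm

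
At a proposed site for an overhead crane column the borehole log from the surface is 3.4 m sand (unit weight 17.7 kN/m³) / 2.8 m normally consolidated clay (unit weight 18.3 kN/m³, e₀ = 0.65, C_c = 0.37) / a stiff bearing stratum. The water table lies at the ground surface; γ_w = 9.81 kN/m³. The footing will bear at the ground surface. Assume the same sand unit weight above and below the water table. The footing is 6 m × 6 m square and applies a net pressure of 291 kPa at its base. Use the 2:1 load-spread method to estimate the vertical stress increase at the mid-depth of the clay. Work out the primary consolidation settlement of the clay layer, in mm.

Mid-depth of clay below the ground surface: z = 3.4 + 2.8/2 = 4.8 m.
Total vertical stress at mid-clay: σ_v = 17.7×3.4 + 18.3×1.4 = 85.8 kPa.
Pore pressure: u = 9.81×(4.8 − 0) = 47.088 kPa.
Initial effective stress: σ'_0 = σ_v − u = 85.8 − 47.088 = 38.712 kPa.
Stress increase at mid-clay by the 2:1 spreading method:
Δσ = qBL/((B+z)(L+z)) = 291×6×6/((6+4.8)(6+4.8)) = 89.815 kPa
Final effective stress: σ'_f = σ'_0 + Δσ = 38.712 + 89.815 = 128.53 kPa.
Normally consolidated clay, so the full stress increment lies on the virgin compression line:
S_c = C_c·H/(1+e₀)·log₁₀(σ'_f/σ'_0) = 0.37×2.8/(1+0.65)×log₁₀(128.53/38.712)
    = 0.62788 × 0.52116 = 0.3272 m

S_c ≈ 327 mm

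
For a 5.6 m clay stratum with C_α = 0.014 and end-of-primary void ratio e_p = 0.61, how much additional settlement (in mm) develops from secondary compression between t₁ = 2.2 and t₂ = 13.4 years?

S_s ≈ 38.2 mm

Secondary compression: S_s = C_α·H/(1+e_p)·log₁₀(t₂/t₁)
S_s = 0.014×5.6/(1+0.61)×log₁₀(13.4/2.2)
    = 0.0487 × 0.7847 = 0.03821 m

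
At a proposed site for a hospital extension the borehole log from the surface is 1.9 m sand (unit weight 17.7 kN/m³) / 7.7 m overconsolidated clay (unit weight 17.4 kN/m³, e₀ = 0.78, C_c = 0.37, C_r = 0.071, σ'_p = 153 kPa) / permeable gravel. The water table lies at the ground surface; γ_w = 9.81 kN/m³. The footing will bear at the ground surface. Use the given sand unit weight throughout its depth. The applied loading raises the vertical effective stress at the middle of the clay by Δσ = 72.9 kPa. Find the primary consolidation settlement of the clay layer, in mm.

Mid-depth of clay below the ground surface: z = 1.9 + 7.7/2 = 5.75 m.
Total vertical stress at mid-clay: σ_v = 17.7×1.9 + 17.4×3.85 = 100.62 kPa.
Pore pressure: u = 9.81×(5.75 − 0) = 56.408 kPa.
Initial effective stress: σ'_0 = σ_v − u = 100.62 − 56.408 = 44.212 kPa.
Final effective stress: σ'_f = 44.212 + 72.9 = 117.11 kPa.
σ'_f = 117.11 ≤ σ'_p = 153 kPa, so the clay remains overconsolidated and only the recompression index applies:
S_c = C_r·H/(1+e₀)·log₁₀(σ'_f/σ'_0) = 0.071×7.7/1.78×log₁₀(117.11/44.212)
    = 0.30713 × 0.42305 = 0.1299 m

S_c ≈ 130 mm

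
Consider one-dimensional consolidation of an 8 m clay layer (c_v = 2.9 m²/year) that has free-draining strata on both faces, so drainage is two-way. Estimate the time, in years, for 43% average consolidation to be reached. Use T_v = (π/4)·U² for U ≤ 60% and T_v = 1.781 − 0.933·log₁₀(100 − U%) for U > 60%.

t ≈ 0.801 years

Drainage path length: H_d = H/2 = 4 m (double drainage).
U ≤ 60%: T_v = (π/4)·U² = (π/4)×0.43² = 0.14522.
t = T_v·H_d²/c_v = 0.14522×4²/2.9 = 0.8012 years.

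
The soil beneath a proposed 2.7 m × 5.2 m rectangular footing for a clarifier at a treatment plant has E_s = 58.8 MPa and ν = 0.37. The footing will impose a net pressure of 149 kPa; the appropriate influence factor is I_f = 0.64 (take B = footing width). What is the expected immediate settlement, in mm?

Immediate (elastic) settlement: S_e = q·B·(1−ν²)/E_s · I_f.
E_s = 58.8 MPa = 58800 kPa.
S_e = 149 × 2.7 × (1 − 0.37²) / 58800 × 0.64
    = 149 × 2.7 × 0.8631 / 58800 × 0.64
    = 0.003779 m = 3.779 mm

S_e ≈ 3.78 mm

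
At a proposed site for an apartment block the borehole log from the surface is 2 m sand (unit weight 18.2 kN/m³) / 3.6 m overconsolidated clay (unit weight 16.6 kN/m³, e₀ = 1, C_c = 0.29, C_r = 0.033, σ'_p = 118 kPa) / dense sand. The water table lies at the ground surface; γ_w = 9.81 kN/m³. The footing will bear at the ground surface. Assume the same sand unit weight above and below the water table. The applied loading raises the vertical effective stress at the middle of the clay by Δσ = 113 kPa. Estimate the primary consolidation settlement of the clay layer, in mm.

Mid-depth of clay below the ground surface: z = 2 + 3.6/2 = 3.8 m.
Total vertical stress at mid-clay: σ_v = 18.2×2 + 16.6×1.8 = 66.28 kPa.
Pore pressure: u = 9.81×(3.8 − 0) = 37.278 kPa.
Initial effective stress: σ'_0 = σ_v − u = 66.28 − 37.278 = 29.002 kPa.
Final effective stress: σ'_f = 29.002 + 113 = 142 kPa.
σ'_f = 142 > σ'_p = 118 kPa, so the stress path crosses the preconsolidation pressure — recompression up to σ'_p, then virgin compression beyond:
S_c = H/(1+e₀)·[C_r·log₁₀(σ'_p/σ'_0) + C_c·log₁₀(σ'_f/σ'_p)]
    = 3.6/2 × [0.033×log₁₀(118/29.002) + 0.29×log₁₀(142/118)]
    = 1.8 × [0.020112 + 0.023318] = 0.07817 m

S_c ≈ 78.2 mm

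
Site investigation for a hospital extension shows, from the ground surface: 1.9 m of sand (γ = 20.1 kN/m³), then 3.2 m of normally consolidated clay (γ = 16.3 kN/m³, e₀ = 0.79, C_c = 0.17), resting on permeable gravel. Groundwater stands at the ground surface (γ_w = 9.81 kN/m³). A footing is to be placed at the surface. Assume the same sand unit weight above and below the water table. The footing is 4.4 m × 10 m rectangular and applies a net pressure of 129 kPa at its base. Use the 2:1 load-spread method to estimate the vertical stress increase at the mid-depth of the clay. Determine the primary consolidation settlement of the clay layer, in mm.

S_c ≈ 135 mm

Mid-depth of clay below the ground surface: z = 1.9 + 3.2/2 = 3.5 m.
Total vertical stress at mid-clay: σ_v = 20.1×1.9 + 16.3×1.6 = 64.27 kPa.
Pore pressure: u = 9.81×(3.5 − 0) = 34.335 kPa.
Initial effective stress: σ'_0 = σ_v − u = 64.27 − 34.335 = 29.935 kPa.
Stress increase at mid-clay by the 2:1 spreading method:
Δσ = qBL/((B+z)(L+z)) = 129×4.4×10/((4.4+3.5)(10+3.5)) = 53.221 kPa
Final effective stress: σ'_f = σ'_0 + Δσ = 29.935 + 53.221 = 83.156 kPa.
Normally consolidated clay, so the full stress increment lies on the virgin compression line:
S_c = C_c·H/(1+e₀)·log₁₀(σ'_f/σ'_0) = 0.17×3.2/(1+0.79)×log₁₀(83.156/29.935)
    = 0.30391 × 0.44371 = 0.1348 m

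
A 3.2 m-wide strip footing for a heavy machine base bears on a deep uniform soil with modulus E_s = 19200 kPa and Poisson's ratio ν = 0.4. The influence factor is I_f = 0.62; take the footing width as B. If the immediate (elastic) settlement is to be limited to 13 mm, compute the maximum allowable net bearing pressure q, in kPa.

S_e = q·B·(1−ν²)/E_s · I_f  ⇒  q = S_e·E_s / (B·(1−ν²)·I_f).
q = 0.013 × 19200 / (3.2 × 0.84 × 0.62) = 149.8 kPa

q ≈ 150 kPa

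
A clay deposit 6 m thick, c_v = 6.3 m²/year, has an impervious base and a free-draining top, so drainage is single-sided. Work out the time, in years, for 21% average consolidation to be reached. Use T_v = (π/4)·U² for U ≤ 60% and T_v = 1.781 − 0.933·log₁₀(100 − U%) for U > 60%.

Drainage path length: H_d = H = 6 m (single drainage).
U ≤ 60%: T_v = (π/4)·U² = (π/4)×0.21² = 0.034636.
t = T_v·H_d²/c_v = 0.034636×6²/6.3 = 0.1979 years.

t ≈ 0.198 years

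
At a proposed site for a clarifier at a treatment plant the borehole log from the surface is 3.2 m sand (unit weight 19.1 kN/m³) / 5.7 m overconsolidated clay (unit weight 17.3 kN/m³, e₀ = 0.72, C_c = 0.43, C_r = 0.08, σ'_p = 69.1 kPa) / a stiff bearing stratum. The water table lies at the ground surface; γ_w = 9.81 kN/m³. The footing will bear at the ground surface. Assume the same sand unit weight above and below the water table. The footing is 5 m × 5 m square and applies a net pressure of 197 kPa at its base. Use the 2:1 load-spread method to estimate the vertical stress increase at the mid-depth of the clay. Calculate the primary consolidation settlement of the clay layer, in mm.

Mid-depth of clay below the ground surface: z = 3.2 + 5.7/2 = 6.05 m.
Total vertical stress at mid-clay: σ_v = 19.1×3.2 + 17.3×2.85 = 110.43 kPa.
Pore pressure: u = 9.81×(6.05 − 0) = 59.351 kPa.
Initial effective stress: σ'_0 = σ_v − u = 110.43 − 59.351 = 51.079 kPa.
Stress increase at mid-clay by the 2:1 spreading method:
Δσ = qBL/((B+z)(L+z)) = 197×5×5/((5+6.05)(5+6.05)) = 40.335 kPa
Final effective stress: σ'_f = 51.079 + 40.335 = 91.414 kPa.
σ'_f = 91.414 > σ'_p = 69.1 kPa, so the stress path crosses the preconsolidation pressure — recompression up to σ'_p, then virgin compression beyond:
S_c = H/(1+e₀)·[C_r·log₁₀(σ'_p/σ'_0) + C_c·log₁₀(σ'_f/σ'_p)]
    = 5.7/1.72 × [0.08×log₁₀(69.1/51.079) + 0.43×log₁₀(91.414/69.1)]
    = 3.314 × [0.010499 + 0.05226] = 0.208 m

S_c ≈ 208 mm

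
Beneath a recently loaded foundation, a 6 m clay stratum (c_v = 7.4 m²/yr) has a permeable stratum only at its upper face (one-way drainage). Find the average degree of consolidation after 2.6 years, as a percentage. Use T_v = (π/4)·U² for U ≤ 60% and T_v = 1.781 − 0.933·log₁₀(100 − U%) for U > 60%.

U ≈ 78.3 %

Drainage path length: H_d = H = 6 m (single drainage).
T_v = c_v·t/H_d² = 7.4×2.6/6² = 0.53444.
T_v = 0.53444 corresponds to the U > 60% branch:
U = 1 − 10^((1.781 − T_v)/0.933)/100 = 0.7832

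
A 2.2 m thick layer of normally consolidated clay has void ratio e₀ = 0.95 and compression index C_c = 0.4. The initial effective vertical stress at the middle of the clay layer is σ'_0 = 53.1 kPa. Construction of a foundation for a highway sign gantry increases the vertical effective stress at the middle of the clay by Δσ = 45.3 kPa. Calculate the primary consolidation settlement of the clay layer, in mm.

Final effective stress: σ'_f = σ'_0 + Δσ = 53.1 + 45.3 = 98.4 kPa.
Normally consolidated clay, so the full stress increment lies on the virgin compression line:
S_c = C_c·H/(1+e₀)·log₁₀(σ'_f/σ'_0) = 0.4×2.2/(1+0.95)×log₁₀(98.4/53.1)
    = 0.45128 × 0.2679 = 0.1209 m

S_c ≈ 121 mm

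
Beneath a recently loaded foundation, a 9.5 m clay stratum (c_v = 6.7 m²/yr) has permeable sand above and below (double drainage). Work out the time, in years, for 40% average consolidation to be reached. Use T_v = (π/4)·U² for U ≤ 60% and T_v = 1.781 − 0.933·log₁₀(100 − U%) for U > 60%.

Drainage path length: H_d = H/2 = 4.75 m (double drainage).
U ≤ 60%: T_v = (π/4)·U² = (π/4)×0.4² = 0.12566.
t = T_v·H_d²/c_v = 0.12566×4.75²/6.7 = 0.4232 years.

t ≈ 0.423 years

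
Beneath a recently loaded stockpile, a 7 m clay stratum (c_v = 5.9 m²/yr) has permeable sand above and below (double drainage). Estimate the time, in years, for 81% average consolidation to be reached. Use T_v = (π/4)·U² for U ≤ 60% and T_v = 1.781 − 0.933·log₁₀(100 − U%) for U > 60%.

Drainage path length: H_d = H/2 = 3.5 m (double drainage).
U > 60%: T_v = 1.781 − 0.933·log₁₀(100 − 81) = 0.58792.
t = T_v·H_d²/c_v = 0.58792×3.5²/5.9 = 1.221 years.

t ≈ 1.22 years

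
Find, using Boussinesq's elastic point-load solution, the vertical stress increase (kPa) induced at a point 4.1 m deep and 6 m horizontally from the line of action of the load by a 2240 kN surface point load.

Boussinesq vertical stress below a point load on an elastic half-space:
Δσ_z = 3P/(2πz²) · [1 + (r/z)²]^(−5/2)
r/z = 6/4.1 = 1.4634; [1+(r/z)²]^(−5/2) = 0.057165.
Δσ_z = 3×2240/(2π×4.1²) × 0.057165 = 63.624 × 0.057165 = 3.637 kPa

Δσ_z ≈ 3.64 kPa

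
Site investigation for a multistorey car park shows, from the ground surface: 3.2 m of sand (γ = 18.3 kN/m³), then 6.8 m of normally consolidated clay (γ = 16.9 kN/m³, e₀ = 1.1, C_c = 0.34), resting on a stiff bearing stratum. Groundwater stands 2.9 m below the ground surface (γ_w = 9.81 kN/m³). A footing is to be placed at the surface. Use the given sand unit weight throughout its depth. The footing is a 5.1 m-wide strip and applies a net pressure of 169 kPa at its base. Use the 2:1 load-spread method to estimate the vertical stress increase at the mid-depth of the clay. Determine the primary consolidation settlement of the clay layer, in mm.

S_c ≈ 313 mm

Mid-depth of clay below the ground surface: z = 3.2 + 6.8/2 = 6.6 m.
Total vertical stress at mid-clay: σ_v = 18.3×3.2 + 16.9×3.4 = 116.02 kPa.
Pore pressure: u = 9.81×(6.6 − 2.9) = 36.297 kPa.
Initial effective stress: σ'_0 = σ_v − u = 116.02 − 36.297 = 79.723 kPa.
Stress increase at mid-clay by the 2:1 spreading method:
Δσ = qB/(B+z) = 169×5.1/(5.1+6.6) = 73.667 kPa
Final effective stress: σ'_f = σ'_0 + Δσ = 79.723 + 73.667 = 153.39 kPa.
Normally consolidated clay, so the full stress increment lies on the virgin compression line:
S_c = C_c·H/(1+e₀)·log₁₀(σ'_f/σ'_0) = 0.34×6.8/(1+1.1)×log₁₀(153.39/79.723)
    = 1.101 × 0.28421 = 0.3129 m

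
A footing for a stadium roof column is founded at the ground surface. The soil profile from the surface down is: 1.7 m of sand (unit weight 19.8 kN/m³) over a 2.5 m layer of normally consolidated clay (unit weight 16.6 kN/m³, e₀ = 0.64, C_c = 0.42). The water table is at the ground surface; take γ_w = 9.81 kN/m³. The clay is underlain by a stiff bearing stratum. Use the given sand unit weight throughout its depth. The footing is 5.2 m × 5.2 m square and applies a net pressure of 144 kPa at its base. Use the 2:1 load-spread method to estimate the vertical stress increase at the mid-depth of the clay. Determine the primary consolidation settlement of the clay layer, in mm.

S_c ≈ 332 mm

Mid-depth of clay below the ground surface: z = 1.7 + 2.5/2 = 2.95 m.
Total vertical stress at mid-clay: σ_v = 19.8×1.7 + 16.6×1.25 = 54.41 kPa.
Pore pressure: u = 9.81×(2.95 − 0) = 28.94 kPa.
Initial effective stress: σ'_0 = σ_v − u = 54.41 − 28.94 = 25.47 kPa.
Stress increase at mid-clay by the 2:1 spreading method:
Δσ = qBL/((B+z)(L+z)) = 144×5.2×5.2/((5.2+2.95)(5.2+2.95)) = 58.621 kPa
Final effective stress: σ'_f = σ'_0 + Δσ = 25.47 + 58.621 = 84.091 kPa.
Normally consolidated clay, so the full stress increment lies on the virgin compression line:
S_c = C_c·H/(1+e₀)·log₁₀(σ'_f/σ'_0) = 0.42×2.5/(1+0.64)×log₁₀(84.091/25.47)
    = 0.64024 × 0.51872 = 0.3321 m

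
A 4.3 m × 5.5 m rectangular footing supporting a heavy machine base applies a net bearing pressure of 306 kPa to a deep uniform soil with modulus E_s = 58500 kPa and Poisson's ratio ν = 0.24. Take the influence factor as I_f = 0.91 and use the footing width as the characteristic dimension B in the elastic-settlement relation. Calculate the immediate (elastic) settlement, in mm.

S_e ≈ 19.3 mm

Immediate (elastic) settlement: S_e = q·B·(1−ν²)/E_s · I_f.
S_e = 306 × 4.3 × (1 − 0.24²) / 58500 × 0.91
    = 306 × 4.3 × 0.9424 / 58500 × 0.91
    = 0.01929 m = 19.29 mm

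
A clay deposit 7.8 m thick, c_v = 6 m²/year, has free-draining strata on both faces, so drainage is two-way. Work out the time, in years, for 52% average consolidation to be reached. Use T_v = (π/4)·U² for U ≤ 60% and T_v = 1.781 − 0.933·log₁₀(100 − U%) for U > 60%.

t ≈ 0.538 years

Drainage path length: H_d = H/2 = 3.9 m (double drainage).
U ≤ 60%: T_v = (π/4)·U² = (π/4)×0.52² = 0.21237.
t = T_v·H_d²/c_v = 0.21237×3.9²/6 = 0.5384 years.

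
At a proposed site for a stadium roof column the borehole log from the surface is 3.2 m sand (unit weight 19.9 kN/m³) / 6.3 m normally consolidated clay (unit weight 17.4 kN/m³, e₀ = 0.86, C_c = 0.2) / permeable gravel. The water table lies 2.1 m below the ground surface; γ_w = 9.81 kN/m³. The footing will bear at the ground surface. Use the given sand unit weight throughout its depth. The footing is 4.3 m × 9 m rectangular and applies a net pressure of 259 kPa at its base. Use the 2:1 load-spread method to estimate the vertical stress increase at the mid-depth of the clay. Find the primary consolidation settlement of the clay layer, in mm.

Mid-depth of clay below the ground surface: z = 3.2 + 6.3/2 = 6.35 m.
Total vertical stress at mid-clay: σ_v = 19.9×3.2 + 17.4×3.15 = 118.49 kPa.
Pore pressure: u = 9.81×(6.35 − 2.1) = 41.693 kPa.
Initial effective stress: σ'_0 = σ_v − u = 118.49 − 41.693 = 76.797 kPa.
Stress increase at mid-clay by the 2:1 spreading method:
Δσ = qBL/((B+z)(L+z)) = 259×4.3×9/((4.3+6.35)(9+6.35)) = 61.313 kPa
Final effective stress: σ'_f = σ'_0 + Δσ = 76.797 + 61.313 = 138.11 kPa.
Normally consolidated clay, so the full stress increment lies on the virgin compression line:
S_c = C_c·H/(1+e₀)·log₁₀(σ'_f/σ'_0) = 0.2×6.3/(1+0.86)×log₁₀(138.11/76.797)
    = 0.67742 × 0.25488 = 0.1727 m

S_c ≈ 173 mm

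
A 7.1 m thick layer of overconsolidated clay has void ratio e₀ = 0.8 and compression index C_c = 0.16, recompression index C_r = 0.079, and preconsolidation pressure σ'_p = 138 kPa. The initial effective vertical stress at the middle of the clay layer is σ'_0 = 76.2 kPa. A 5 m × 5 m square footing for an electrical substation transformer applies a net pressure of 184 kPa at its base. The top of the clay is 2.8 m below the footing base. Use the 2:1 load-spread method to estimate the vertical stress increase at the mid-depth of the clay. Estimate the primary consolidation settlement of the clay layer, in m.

Mid-depth of clay below the footing base: z = 2.8 + 7.1/2 = 6.35 m.
Stress increase at mid-clay by the 2:1 spreading method:
Δσ = qBL/((B+z)(L+z)) = 184×5×5/((5+6.35)(5+6.35)) = 35.708 kPa
Final effective stress: σ'_f = 76.2 + 35.708 = 111.91 kPa.
σ'_f = 111.91 ≤ σ'_p = 138 kPa, so the clay remains overconsolidated and only the recompression index applies:
S_c = C_r·H/(1+e₀)·log₁₀(σ'_f/σ'_0) = 0.079×7.1/1.8×log₁₀(111.91/76.2)
    = 0.31161 × 0.16691 = 0.05201 m

S_c ≈ 0.052 m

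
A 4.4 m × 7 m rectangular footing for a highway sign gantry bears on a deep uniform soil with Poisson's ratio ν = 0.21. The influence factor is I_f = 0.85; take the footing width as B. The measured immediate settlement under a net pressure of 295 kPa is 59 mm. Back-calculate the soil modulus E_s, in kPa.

E_s ≈ 17900 kPa

S_e = q·B·(1−ν²)/E_s · I_f  ⇒  E_s = q·B·(1−ν²)·I_f / S_e.
E_s = 295 × 4.4 × 0.9559 × 0.85 / 0.059 = 17880 kPa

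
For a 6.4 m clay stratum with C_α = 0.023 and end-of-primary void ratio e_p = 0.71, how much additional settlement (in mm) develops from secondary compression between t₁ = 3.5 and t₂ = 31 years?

S_s ≈ 81.5 mm

Secondary compression: S_s = C_α·H/(1+e_p)·log₁₀(t₂/t₁)
S_s = 0.023×6.4/(1+0.71)×log₁₀(31/3.5)
    = 0.08608 × 0.9473 = 0.08154 m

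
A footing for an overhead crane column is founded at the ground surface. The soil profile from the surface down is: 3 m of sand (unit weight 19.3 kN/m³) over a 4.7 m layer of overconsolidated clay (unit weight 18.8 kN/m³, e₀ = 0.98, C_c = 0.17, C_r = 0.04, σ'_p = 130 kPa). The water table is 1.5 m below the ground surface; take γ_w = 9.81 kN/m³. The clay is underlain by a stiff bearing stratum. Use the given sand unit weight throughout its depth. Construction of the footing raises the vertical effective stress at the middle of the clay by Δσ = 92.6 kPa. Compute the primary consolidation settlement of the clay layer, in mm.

Mid-depth of clay below the ground surface: z = 3 + 4.7/2 = 5.35 m.
Total vertical stress at mid-clay: σ_v = 19.3×3 + 18.8×2.35 = 102.08 kPa.
Pore pressure: u = 9.81×(5.35 − 1.5) = 37.769 kPa.
Initial effective stress: σ'_0 = σ_v − u = 102.08 − 37.769 = 64.311 kPa.
Final effective stress: σ'_f = 64.311 + 92.6 = 156.91 kPa.
σ'_f = 156.91 > σ'_p = 130 kPa, so the stress path crosses the preconsolidation pressure — recompression up to σ'_p, then virgin compression beyond:
S_c = H/(1+e₀)·[C_r·log₁₀(σ'_p/σ'_0) + C_c·log₁₀(σ'_f/σ'_p)]
    = 4.7/1.98 × [0.04×log₁₀(130/64.311) + 0.17×log₁₀(156.91/130)]
    = 2.3737 × [0.012226 + 0.01389] = 0.06199 m

S_c ≈ 62 mm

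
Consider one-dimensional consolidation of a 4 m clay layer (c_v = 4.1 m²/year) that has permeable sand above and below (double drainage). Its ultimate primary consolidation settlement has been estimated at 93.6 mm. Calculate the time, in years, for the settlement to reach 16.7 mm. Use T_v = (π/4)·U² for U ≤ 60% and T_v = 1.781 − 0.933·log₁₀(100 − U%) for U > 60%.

t ≈ 0.0244 years

Drainage path length: H_d = H/2 = 2 m (double drainage).
U = S(t)/S_ult = 16.7/93.6 = 0.1784.
U ≤ 60%: T_v = (π/4)·U² = (π/4)×0.17842² = 0.025002.
t = T_v·H_d²/c_v = 0.025002×2²/4.1 = 0.02439 years.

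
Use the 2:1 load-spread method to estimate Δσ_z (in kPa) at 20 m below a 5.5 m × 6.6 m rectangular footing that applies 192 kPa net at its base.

Δσ_z ≈ 10.3 kPa

By the 2:1 method the load spreads at 1 horizontal : 2 vertical, so at depth z the loaded area has grown by z in each plan dimension:
Δσ = qBL/((B+z)(L+z)) = 192×5.5×6.6/((5.5+20)(6.6+20)) = 10.275 kPa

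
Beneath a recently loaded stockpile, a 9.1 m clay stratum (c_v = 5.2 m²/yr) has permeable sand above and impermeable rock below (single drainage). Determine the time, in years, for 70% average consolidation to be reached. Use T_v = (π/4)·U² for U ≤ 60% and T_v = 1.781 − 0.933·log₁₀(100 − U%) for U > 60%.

t ≈ 6.42 years

Drainage path length: H_d = H = 9.1 m (single drainage).
U > 60%: T_v = 1.781 − 0.933·log₁₀(100 − 70) = 0.40285.
t = T_v·H_d²/c_v = 0.40285×9.1²/5.2 = 6.415 years.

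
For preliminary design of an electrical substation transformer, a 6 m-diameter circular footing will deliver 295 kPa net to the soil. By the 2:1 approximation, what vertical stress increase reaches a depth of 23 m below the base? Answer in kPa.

By the 2:1 method the load spreads at 1 horizontal : 2 vertical, so at depth z the loaded area has grown by z in each plan dimension:
Δσ ≈ qD²/(D+z)² = 295×6²/(6+23)² = 12.628 kPa

Δσ_z ≈ 12.6 kPa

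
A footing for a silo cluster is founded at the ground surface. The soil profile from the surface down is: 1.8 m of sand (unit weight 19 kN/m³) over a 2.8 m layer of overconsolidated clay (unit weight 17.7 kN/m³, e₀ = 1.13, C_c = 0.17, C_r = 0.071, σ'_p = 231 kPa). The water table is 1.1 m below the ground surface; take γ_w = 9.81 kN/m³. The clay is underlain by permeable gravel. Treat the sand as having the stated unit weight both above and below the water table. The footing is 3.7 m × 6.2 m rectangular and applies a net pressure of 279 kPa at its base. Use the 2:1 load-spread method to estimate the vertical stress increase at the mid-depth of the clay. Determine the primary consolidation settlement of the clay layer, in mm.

Mid-depth of clay below the ground surface: z = 1.8 + 2.8/2 = 3.2 m.
Total vertical stress at mid-clay: σ_v = 19×1.8 + 17.7×1.4 = 58.98 kPa.
Pore pressure: u = 9.81×(3.2 − 1.1) = 20.601 kPa.
Initial effective stress: σ'_0 = σ_v − u = 58.98 − 20.601 = 38.379 kPa.
Stress increase at mid-clay by the 2:1 spreading method:
Δσ = qBL/((B+z)(L+z)) = 279×3.7×6.2/((3.7+3.2)(6.2+3.2)) = 98.678 kPa
Final effective stress: σ'_f = 38.379 + 98.678 = 137.06 kPa.
σ'_f = 137.06 ≤ σ'_p = 231 kPa, so the clay remains overconsolidated and only the recompression index applies:
S_c = C_r·H/(1+e₀)·log₁₀(σ'_f/σ'_0) = 0.071×2.8/2.13×log₁₀(137.06/38.379)
    = 0.093337 × 0.55282 = 0.0516 m

S_c ≈ 51.6 mm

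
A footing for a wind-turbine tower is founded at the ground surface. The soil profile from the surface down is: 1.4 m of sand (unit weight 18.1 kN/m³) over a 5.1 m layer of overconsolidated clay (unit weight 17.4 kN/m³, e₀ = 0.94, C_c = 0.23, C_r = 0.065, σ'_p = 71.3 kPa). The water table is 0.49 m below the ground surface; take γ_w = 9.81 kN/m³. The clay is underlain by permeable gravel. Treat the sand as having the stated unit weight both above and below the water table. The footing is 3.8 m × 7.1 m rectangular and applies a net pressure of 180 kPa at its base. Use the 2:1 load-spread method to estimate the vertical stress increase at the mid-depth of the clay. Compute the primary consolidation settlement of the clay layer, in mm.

S_c ≈ 119 mm

Mid-depth of clay below the ground surface: z = 1.4 + 5.1/2 = 3.95 m.
Total vertical stress at mid-clay: σ_v = 18.1×1.4 + 17.4×2.55 = 69.71 kPa.
Pore pressure: u = 9.81×(3.95 − 0.49) = 33.943 kPa.
Initial effective stress: σ'_0 = σ_v − u = 69.71 − 33.943 = 35.767 kPa.
Stress increase at mid-clay by the 2:1 spreading method:
Δσ = qBL/((B+z)(L+z)) = 180×3.8×7.1/((3.8+3.95)(7.1+3.95)) = 56.709 kPa
Final effective stress: σ'_f = 35.767 + 56.709 = 92.476 kPa.
σ'_f = 92.476 > σ'_p = 71.3 kPa, so the stress path crosses the preconsolidation pressure — recompression up to σ'_p, then virgin compression beyond:
S_c = H/(1+e₀)·[C_r·log₁₀(σ'_p/σ'_0) + C_c·log₁₀(σ'_f/σ'_p)]
    = 5.1/1.94 × [0.065×log₁₀(71.3/35.767) + 0.23×log₁₀(92.476/71.3)]
    = 2.6289 × [0.019474 + 0.025976] = 0.1195 m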